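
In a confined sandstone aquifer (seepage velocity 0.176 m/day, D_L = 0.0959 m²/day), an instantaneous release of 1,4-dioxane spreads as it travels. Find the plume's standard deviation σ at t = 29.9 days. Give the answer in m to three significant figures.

2.39 m

Dispersive spreading gives a Gaussian with σ² = 2Dt; advection only shifts the center.
σ = √(2 × 0.0959 × 29.9) = 2.39 m.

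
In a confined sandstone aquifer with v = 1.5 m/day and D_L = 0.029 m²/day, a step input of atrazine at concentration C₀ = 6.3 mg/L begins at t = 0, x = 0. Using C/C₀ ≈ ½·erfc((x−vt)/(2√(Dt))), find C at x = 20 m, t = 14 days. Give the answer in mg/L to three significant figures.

For a continuous step input, C/C₀ ≈ ½·erfc((x−vt)/(2√(Dt))).
vt = 1.5 × 14 = 21 m and 2√(Dt) = 2√(0.029 × 14) = 1.274 m.
Argument (x−vt)/(2√(Dt)) = (20 − 21)/1.274 = -0.7849; ½·erfc(-0.7849) = 0.8665.
C = 6.3 × 0.8665 = 5.46 mg/L.

5.46 mg/L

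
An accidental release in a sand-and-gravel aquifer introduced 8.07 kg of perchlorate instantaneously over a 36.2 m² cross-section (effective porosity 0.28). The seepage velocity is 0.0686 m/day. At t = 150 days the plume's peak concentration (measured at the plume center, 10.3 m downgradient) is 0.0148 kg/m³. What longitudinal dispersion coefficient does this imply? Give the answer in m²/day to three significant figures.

At the plume center C_max = M/(n_e·A·√(4πDt)), so D = M²/(4πt·(n_e·A·C_max)²).
n_e·A·C_max = 0.28 × 36.2 × 0.0148 = 0.1500 kg/m.
D = 8.07²/(4π × 150 × 0.1500²) = 1.54 m²/day.

1.54 m²/day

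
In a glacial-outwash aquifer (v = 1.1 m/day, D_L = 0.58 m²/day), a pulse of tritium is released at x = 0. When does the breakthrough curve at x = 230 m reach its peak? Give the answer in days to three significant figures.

For the 1D instantaneous-source solution, setting ∂C/∂t = 0 at fixed x gives v²t² + 2Dt − x² = 0, so t = (√(D² + v²x²) − D)/v².
√(D² + v²x²) = √(0.58² + 1.1² × 230²) = 253.0; v² = 1.21.
t = (253.0 − 0.58)/1.21 = 209 days (vs. the pure-advection estimate x/v = 209 d).

209 days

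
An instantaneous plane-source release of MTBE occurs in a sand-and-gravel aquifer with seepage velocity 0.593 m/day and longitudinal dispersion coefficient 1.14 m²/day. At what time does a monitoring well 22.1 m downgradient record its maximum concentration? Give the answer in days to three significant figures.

For the 1D instantaneous-source solution, setting ∂C/∂t = 0 at fixed x gives v²t² + 2Dt − x² = 0, so t = (√(D² + v²x²) − D)/v².
√(D² + v²x²) = √(1.14² + 0.593² × 22.1²) = 13.15; v² = 0.351649.
t = (13.15 − 1.14)/0.351649 = 34.2 days (vs. the pure-advection estimate x/v = 37.3 d).

34.2 days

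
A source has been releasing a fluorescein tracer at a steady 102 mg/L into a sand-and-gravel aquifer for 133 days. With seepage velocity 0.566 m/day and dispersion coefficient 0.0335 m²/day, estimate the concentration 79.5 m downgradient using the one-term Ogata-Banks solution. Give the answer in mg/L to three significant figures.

8.02 mg/L

For a continuous step input, C/C₀ ≈ ½·erfc((x−vt)/(2√(Dt))).
vt = 0.566 × 133 = 75.278 m and 2√(Dt) = 2√(0.0335 × 133) = 4.222 m.
Argument (x−vt)/(2√(Dt)) = (79.5 − 75.278)/4.222 = 1.000; ½·erfc(1.000) = 0.07865.
C = 102 × 0.07865 = 8.02 mg/L.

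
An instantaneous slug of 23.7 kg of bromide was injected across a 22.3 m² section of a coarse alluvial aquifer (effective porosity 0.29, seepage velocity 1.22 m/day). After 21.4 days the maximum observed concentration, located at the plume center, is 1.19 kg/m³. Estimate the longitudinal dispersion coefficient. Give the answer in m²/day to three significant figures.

0.0353 m²/day

At the plume center C_max = M/(n_e·A·√(4πDt)), so D = M²/(4πt·(n_e·A·C_max)²).
n_e·A·C_max = 0.29 × 22.3 × 1.19 = 7.696 kg/m.
D = 23.7²/(4π × 21.4 × 7.696²) = 0.0353 m²/day.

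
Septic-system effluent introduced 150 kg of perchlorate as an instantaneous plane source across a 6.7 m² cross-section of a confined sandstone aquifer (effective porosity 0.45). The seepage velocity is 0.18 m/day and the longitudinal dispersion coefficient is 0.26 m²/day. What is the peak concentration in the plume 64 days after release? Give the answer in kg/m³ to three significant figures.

3.44 kg/m³

The peak of an instantaneous 1D plume sits at x = vt; there the Gaussian factor is 1 and C_max = M/(n_e·A·√(4πDt)), where n_e·A is the pore area the mass is dissolved in.
√(4πDt) = √(4π × 0.26 × 64) = 14.46 m, so C_max = 150/(0.45 × 6.7 × 14.46) = 3.44 kg/m³.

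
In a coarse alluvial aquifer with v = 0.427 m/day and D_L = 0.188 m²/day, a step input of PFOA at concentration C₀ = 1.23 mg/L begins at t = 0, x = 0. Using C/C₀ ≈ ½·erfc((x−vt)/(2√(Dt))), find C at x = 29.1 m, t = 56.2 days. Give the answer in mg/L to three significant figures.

For a continuous step input, C/C₀ ≈ ½·erfc((x−vt)/(2√(Dt))).
vt = 0.427 × 56.2 = 23.9974 m and 2√(Dt) = 2√(0.188 × 56.2) = 6.501 m.
Argument (x−vt)/(2√(Dt)) = (29.1 − 23.9974)/6.501 = 0.7849; ½·erfc(0.7849) = 0.1335.
C = 1.23 × 0.1335 = 0.164 mg/L.

0.164 mg/L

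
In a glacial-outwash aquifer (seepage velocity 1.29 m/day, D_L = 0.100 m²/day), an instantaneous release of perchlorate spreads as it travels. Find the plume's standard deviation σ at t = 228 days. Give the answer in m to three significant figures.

6.75 m

Dispersive spreading gives a Gaussian with σ² = 2Dt; advection only shifts the center.
σ = √(2 × 0.100 × 228) = 6.75 m.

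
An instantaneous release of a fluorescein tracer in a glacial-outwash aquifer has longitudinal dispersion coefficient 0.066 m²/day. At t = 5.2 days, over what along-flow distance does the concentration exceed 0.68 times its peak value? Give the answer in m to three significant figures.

1.46 m

The plume is Gaussian with σ = √(2Dt) = √(2 × 0.066 × 5.2) = 0.8285 m.
C/C_peak = exp(−Δx²/(2σ²)) = 0.68 ⇒ Δx = σ·√(−2 ln 0.68) = 0.8285 × 0.8783 = 0.7277 m.
Width = 2Δx = 1.46 m.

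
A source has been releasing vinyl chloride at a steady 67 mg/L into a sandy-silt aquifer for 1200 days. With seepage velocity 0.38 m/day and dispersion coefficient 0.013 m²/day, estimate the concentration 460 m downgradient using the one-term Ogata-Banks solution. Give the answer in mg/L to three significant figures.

15.9 mg/L

For a continuous step input, C/C₀ ≈ ½·erfc((x−vt)/(2√(Dt))).
vt = 0.38 × 1200 = 456 m and 2√(Dt) = 2√(0.013 × 1200) = 7.899 m.
Argument (x−vt)/(2√(Dt)) = (460 − 456)/7.899 = 0.5064; ½·erfc(0.5064) = 0.2369.
C = 67 × 0.2369 = 15.9 mg/L.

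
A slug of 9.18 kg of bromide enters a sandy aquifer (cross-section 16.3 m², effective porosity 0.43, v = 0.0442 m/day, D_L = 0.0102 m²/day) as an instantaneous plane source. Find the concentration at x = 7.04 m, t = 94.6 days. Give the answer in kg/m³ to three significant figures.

For an instantaneous plane source, C(x,t) = M/(n_e·A·√(4πDt)) · exp(−(x−vt)²/(4Dt)), with n_e·A the pore (flow) area.
Plume center vt = 0.0442 × 94.6 = 4.18132 m, so the well at 7.04 m is 2.85868 m downgradient of the peak.
√(4πDt) = 3.482 m, giving peak height M/(n_e·A·√(4πDt)) = 9.18/(0.43 × 16.3 × 3.482) = 0.3761 kg/m³.
(x−vt)²/(4Dt) = (2.85868)²/(4 × 0.0102 × 94.6) = 2.117; exp(−2.117) = 0.1204.
C = 0.3761 × 0.1204 = 0.0453 kg/m³.

0.0453 kg/m³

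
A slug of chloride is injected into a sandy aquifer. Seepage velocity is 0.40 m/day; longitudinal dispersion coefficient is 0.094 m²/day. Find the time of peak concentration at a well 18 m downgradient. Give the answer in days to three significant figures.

For the 1D instantaneous-source solution, setting ∂C/∂t = 0 at fixed x gives v²t² + 2Dt − x² = 0, so t = (√(D² + v²x²) − D)/v².
√(D² + v²x²) = √(0.094² + 0.40² × 18²) = 7.201; v² = 0.16.
t = (7.201 − 0.094)/0.16 = 44.4 days (vs. the pure-advection estimate x/v = 45.0 d).

44.4 days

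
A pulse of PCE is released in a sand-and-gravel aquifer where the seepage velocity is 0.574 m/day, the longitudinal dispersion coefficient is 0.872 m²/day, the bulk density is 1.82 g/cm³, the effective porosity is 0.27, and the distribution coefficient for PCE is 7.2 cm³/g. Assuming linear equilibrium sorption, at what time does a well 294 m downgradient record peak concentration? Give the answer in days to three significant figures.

25200 days

Retardation factor R = 1 + ρ_b·K_d/n = 1 + 1.82 × 7.2/0.27 = 49.53.
Sorption retards both mechanisms: v_R = v/R = 0.01159 m/day, D_R = D/R = 0.01761 m²/day.
Peak time from v_R²t² + 2D_R t − x² = 0: t = (√(D_R² + v_R²x²) − D_R)/v_R².
√(D_R² + v_R²x²) = √(0.01761² + 0.01159² × 294²) = 3.408; v_R² = 0.0001343.
t = (3.408 − 0.01761)/0.0001343 = 25200 days.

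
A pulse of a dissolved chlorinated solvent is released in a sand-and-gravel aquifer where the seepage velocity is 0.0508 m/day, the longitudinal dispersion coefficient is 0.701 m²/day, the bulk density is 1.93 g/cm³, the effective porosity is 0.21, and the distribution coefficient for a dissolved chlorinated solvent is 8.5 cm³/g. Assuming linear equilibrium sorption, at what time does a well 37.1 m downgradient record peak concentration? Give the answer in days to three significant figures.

Retardation factor R = 1 + ρ_b·K_d/n = 1 + 1.93 × 8.5/0.21 = 79.12.
Sorption retards both mechanisms: v_R = v/R = 0.0006421 m/day, D_R = D/R = 0.008860 m²/day.
Peak time from v_R²t² + 2D_R t − x² = 0: t = (√(D_R² + v_R²x²) − D_R)/v_R².
√(D_R² + v_R²x²) = √(0.008860² + 0.0006421² × 37.1²) = 0.02542; v_R² = 4.123e-07.
t = (0.02542 − 0.008860)/4.123e-07 = 40200 days.

40200 days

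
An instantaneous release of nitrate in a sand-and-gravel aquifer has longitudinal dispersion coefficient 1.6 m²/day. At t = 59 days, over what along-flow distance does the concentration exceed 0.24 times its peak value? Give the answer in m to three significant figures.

The plume is Gaussian with σ = √(2Dt) = √(2 × 1.6 × 59) = 13.74 m.
C/C_peak = exp(−Δx²/(2σ²)) = 0.24 ⇒ Δx = σ·√(−2 ln 0.24) = 13.74 × 1.689 = 23.21 m.
Width = 2Δx = 46.4 m.

46.4 m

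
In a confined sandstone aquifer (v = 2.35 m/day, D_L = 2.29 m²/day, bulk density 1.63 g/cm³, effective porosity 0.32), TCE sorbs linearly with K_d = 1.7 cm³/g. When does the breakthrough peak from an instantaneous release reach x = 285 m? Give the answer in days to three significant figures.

Retardation factor R = 1 + ρ_b·K_d/n = 1 + 1.63 × 1.7/0.32 = 9.659.
Sorption retards both mechanisms: v_R = v/R = 0.2433 m/day, D_R = D/R = 0.2371 m²/day.
Peak time from v_R²t² + 2D_R t − x² = 0: t = (√(D_R² + v_R²x²) − D_R)/v_R².
√(D_R² + v_R²x²) = √(0.2371² + 0.2433² × 285²) = 69.34; v_R² = 0.05919.
t = (69.34 − 0.2371)/0.05919 = 1170 days.

1170 days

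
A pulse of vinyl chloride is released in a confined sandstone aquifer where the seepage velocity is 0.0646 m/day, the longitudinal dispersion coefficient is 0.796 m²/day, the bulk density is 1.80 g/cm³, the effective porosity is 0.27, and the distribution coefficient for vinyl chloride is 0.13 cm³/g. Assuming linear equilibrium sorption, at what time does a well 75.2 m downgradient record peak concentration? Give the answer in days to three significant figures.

1850 days

Retardation factor R = 1 + ρ_b·K_d/n = 1 + 1.80 × 0.13/0.27 = 1.867.
Sorption retards both mechanisms: v_R = v/R = 0.03460 m/day, D_R = D/R = 0.4264 m²/day.
Peak time from v_R²t² + 2D_R t − x² = 0: t = (√(D_R² + v_R²x²) − D_R)/v_R².
√(D_R² + v_R²x²) = √(0.4264² + 0.03460² × 75.2²) = 2.637; v_R² = 0.001197.
t = (2.637 − 0.4264)/0.001197 = 1850 days.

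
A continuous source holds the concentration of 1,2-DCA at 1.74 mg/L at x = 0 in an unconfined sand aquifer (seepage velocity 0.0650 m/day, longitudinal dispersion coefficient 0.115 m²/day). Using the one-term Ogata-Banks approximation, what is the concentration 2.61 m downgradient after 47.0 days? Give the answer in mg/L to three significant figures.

0.964 mg/L

For a continuous step input, C/C₀ ≈ ½·erfc((x−vt)/(2√(Dt))).
vt = 0.0650 × 47.0 = 3.055 m and 2√(Dt) = 2√(0.115 × 47.0) = 4.650 m.
Argument (x−vt)/(2√(Dt)) = (2.61 − 3.055)/4.650 = -0.09570; ½·erfc(-0.09570) = 0.5538.
C = 1.74 × 0.5538 = 0.964 mg/L.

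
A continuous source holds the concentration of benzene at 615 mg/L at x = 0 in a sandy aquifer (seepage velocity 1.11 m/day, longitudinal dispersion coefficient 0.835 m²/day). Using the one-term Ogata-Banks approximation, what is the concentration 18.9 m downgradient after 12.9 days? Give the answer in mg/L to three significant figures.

For a continuous step input, C/C₀ ≈ ½·erfc((x−vt)/(2√(Dt))).
vt = 1.11 × 12.9 = 14.319 m and 2√(Dt) = 2√(0.835 × 12.9) = 6.564 m.
Argument (x−vt)/(2√(Dt)) = (18.9 − 14.319)/6.564 = 0.6979; ½·erfc(0.6979) = 0.1618.
C = 615 × 0.1618 = 99.5 mg/L.

99.5 mg/L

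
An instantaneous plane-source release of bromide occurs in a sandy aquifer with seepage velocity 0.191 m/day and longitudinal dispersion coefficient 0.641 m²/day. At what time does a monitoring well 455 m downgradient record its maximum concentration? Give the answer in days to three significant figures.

For the 1D instantaneous-source solution, setting ∂C/∂t = 0 at fixed x gives v²t² + 2Dt − x² = 0, so t = (√(D² + v²x²) − D)/v².
√(D² + v²x²) = √(0.641² + 0.191² × 455²) = 86.91; v² = 0.036481.
t = (86.91 − 0.641)/0.036481 = 2360 days (vs. the pure-advection estimate x/v = 2380 d).

2360 days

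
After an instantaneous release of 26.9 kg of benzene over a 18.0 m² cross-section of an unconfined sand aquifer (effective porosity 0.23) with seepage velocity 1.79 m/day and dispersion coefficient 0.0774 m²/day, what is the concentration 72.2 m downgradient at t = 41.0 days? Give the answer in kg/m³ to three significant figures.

For an instantaneous plane source, C(x,t) = M/(n_e·A·√(4πDt)) · exp(−(x−vt)²/(4Dt)), with n_e·A the pore (flow) area.
Plume center vt = 1.79 × 41.0 = 73.39 m, so the well at 72.2 m is 1.19 m upgradient of the peak.
√(4πDt) = 6.315 m, giving peak height M/(n_e·A·√(4πDt)) = 26.9/(0.23 × 18.0 × 6.315) = 1.029 kg/m³.
(x−vt)²/(4Dt) = (-1.19)²/(4 × 0.0774 × 41.0) = 0.1116; exp(−0.1116) = 0.8944.
C = 1.029 × 0.8944 = 0.920 kg/m³.

0.920 kg/m³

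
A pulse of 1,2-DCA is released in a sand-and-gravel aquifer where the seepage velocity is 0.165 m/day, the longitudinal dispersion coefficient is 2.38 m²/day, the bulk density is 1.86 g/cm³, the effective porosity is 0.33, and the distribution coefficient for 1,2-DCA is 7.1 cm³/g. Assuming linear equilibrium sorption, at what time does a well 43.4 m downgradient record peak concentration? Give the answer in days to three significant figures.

7780 days

Retardation factor R = 1 + ρ_b·K_d/n = 1 + 1.86 × 7.1/0.33 = 41.02.
Sorption retards both mechanisms: v_R = v/R = 0.004022 m/day, D_R = D/R = 0.05802 m²/day.
Peak time from v_R²t² + 2D_R t − x² = 0: t = (√(D_R² + v_R²x²) − D_R)/v_R².
√(D_R² + v_R²x²) = √(0.05802² + 0.004022² × 43.4²) = 0.1839; v_R² = 1.618e-05.
t = (0.1839 − 0.05802)/1.618e-05 = 7780 days.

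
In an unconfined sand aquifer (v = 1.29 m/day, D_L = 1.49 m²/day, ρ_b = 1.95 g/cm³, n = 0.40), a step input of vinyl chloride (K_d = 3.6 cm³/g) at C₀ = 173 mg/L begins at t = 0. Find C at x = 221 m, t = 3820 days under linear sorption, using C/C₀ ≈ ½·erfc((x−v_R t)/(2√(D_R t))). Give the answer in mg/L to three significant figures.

Retardation factor R = 1 + ρ_b·K_d/n = 1 + 1.95 × 3.6/0.40 = 18.55.
Sorption retards both mechanisms: v_R = v/R = 0.06954 m/day, D_R = D/R = 0.08032 m²/day.
v_R·t = 0.06954 × 3820 = 265.6428 m; 2√(D_R t) = 35.03 m; argument = (221 − 265.6428)/35.03 = -1.274.
C = C₀ × ½·erfc(-1.274) = 173 × 0.9642 = 167 mg/L.

167 mg/L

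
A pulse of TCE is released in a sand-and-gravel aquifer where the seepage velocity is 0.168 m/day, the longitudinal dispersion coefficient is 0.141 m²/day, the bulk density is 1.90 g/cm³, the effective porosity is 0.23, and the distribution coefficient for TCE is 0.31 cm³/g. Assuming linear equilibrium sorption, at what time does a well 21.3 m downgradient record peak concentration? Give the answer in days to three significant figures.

434 days

Retardation factor R = 1 + ρ_b·K_d/n = 1 + 1.90 × 0.31/0.23 = 3.561.
Sorption retards both mechanisms: v_R = v/R = 0.04718 m/day, D_R = D/R = 0.03960 m²/day.
Peak time from v_R²t² + 2D_R t − x² = 0: t = (√(D_R² + v_R²x²) − D_R)/v_R².
√(D_R² + v_R²x²) = √(0.03960² + 0.04718² × 21.3²) = 1.006; v_R² = 0.002226.
t = (1.006 − 0.03960)/0.002226 = 434 days.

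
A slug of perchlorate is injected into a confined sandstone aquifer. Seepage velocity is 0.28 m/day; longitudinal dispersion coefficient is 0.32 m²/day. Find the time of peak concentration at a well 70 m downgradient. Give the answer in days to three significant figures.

For the 1D instantaneous-source solution, setting ∂C/∂t = 0 at fixed x gives v²t² + 2Dt − x² = 0, so t = (√(D² + v²x²) − D)/v².
√(D² + v²x²) = √(0.32² + 0.28² × 70²) = 19.60; v² = 0.0784.
t = (19.60 − 0.32)/0.0784 = 246 days (vs. the pure-advection estimate x/v = 250 d).

246 days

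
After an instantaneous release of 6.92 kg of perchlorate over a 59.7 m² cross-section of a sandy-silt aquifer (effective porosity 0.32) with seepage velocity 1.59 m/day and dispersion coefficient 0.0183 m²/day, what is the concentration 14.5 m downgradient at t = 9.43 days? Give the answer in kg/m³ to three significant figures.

For an instantaneous plane source, C(x,t) = M/(n_e·A·√(4πDt)) · exp(−(x−vt)²/(4Dt)), with n_e·A the pore (flow) area.
Plume center vt = 1.59 × 9.43 = 14.9937 m, so the well at 14.5 m is 0.4937 m upgradient of the peak.
√(4πDt) = 1.473 m, giving peak height M/(n_e·A·√(4πDt)) = 6.92/(0.32 × 59.7 × 1.473) = 0.2459 kg/m³.
(x−vt)²/(4Dt) = (-0.4937)²/(4 × 0.0183 × 9.43) = 0.3531; exp(−0.3531) = 0.7025.
C = 0.2459 × 0.7025 = 0.173 kg/m³.

0.173 kg/m³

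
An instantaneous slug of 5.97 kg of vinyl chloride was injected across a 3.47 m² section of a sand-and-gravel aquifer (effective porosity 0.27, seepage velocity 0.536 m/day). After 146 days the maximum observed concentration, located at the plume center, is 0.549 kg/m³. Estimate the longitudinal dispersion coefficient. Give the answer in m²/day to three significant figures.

At the plume center C_max = M/(n_e·A·√(4πDt)), so D = M²/(4πt·(n_e·A·C_max)²).
n_e·A·C_max = 0.27 × 3.47 × 0.549 = 0.5144 kg/m.
D = 5.97²/(4π × 146 × 0.5144²) = 0.0734 m²/day.

0.0734 m²/day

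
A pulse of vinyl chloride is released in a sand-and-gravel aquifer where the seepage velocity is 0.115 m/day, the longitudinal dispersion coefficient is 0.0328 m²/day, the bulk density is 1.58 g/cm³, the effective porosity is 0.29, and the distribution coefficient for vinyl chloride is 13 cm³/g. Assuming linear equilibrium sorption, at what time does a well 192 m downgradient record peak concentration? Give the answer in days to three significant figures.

120000 days

Retardation factor R = 1 + ρ_b·K_d/n = 1 + 1.58 × 13/0.29 = 71.83.
Sorption retards both mechanisms: v_R = v/R = 0.001601 m/day, D_R = D/R = 0.0004566 m²/day.
Peak time from v_R²t² + 2D_R t − x² = 0: t = (√(D_R² + v_R²x²) − D_R)/v_R².
√(D_R² + v_R²x²) = √(0.0004566² + 0.001601² × 192²) = 0.3074; v_R² = 2.563e-06.
t = (0.3074 − 0.0004566)/2.563e-06 = 120000 days.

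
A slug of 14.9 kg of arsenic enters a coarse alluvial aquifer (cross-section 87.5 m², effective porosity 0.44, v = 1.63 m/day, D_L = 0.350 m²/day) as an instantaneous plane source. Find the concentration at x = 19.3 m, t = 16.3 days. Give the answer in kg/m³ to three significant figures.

0.00451 kg/m³

For an instantaneous plane source, C(x,t) = M/(n_e·A·√(4πDt)) · exp(−(x−vt)²/(4Dt)), with n_e·A the pore (flow) area.
Plume center vt = 1.63 × 16.3 = 26.569 m, so the well at 19.3 m is 7.269 m upgradient of the peak.
√(4πDt) = 8.467 m, giving peak height M/(n_e·A·√(4πDt)) = 14.9/(0.44 × 87.5 × 8.467) = 0.04571 kg/m³.
(x−vt)²/(4Dt) = (-7.269)²/(4 × 0.350 × 16.3) = 2.315; exp(−2.315) = 0.09877.
C = 0.04571 × 0.09877 = 0.00451 kg/m³.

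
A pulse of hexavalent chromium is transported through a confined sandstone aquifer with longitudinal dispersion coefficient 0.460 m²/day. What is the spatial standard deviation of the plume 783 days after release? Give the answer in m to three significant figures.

26.8 m

Dispersive spreading gives a Gaussian with σ² = 2Dt; advection only shifts the center.
σ = √(2 × 0.460 × 783) = 26.8 m.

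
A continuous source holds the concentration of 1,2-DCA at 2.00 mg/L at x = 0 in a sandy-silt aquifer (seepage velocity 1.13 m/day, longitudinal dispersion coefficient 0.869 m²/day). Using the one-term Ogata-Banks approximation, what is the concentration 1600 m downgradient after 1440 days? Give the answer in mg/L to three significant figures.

For a continuous step input, C/C₀ ≈ ½·erfc((x−vt)/(2√(Dt))).
vt = 1.13 × 1440 = 1627.2 m and 2√(Dt) = 2√(0.869 × 1440) = 70.75 m.
Argument (x−vt)/(2√(Dt)) = (1600 − 1627.2)/70.75 = -0.3845; ½·erfc(-0.3845) = 0.7067.
C = 2.00 × 0.7067 = 1.41 mg/L.

1.41 mg/L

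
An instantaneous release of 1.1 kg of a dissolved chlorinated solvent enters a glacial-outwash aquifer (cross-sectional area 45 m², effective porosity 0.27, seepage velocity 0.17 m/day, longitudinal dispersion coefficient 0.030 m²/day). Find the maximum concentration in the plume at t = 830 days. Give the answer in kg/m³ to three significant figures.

The peak of an instantaneous 1D plume sits at x = vt; there the Gaussian factor is 1 and C_max = M/(n_e·A·√(4πDt)), where n_e·A is the pore area the mass is dissolved in.
√(4πDt) = √(4π × 0.030 × 830) = 17.69 m, so C_max = 1.1/(0.27 × 45 × 17.69) = 0.00512 kg/m³.

0.00512 kg/m³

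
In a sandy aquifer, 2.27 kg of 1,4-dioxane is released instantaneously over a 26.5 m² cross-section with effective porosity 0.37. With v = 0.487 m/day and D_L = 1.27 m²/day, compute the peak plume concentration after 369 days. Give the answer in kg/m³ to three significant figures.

0.00302 kg/m³

The peak of an instantaneous 1D plume sits at x = vt; there the Gaussian factor is 1 and C_max = M/(n_e·A·√(4πDt)), where n_e·A is the pore area the mass is dissolved in.
√(4πDt) = √(4π × 1.27 × 369) = 76.74 m, so C_max = 2.27/(0.37 × 26.5 × 76.74) = 0.00302 kg/m³.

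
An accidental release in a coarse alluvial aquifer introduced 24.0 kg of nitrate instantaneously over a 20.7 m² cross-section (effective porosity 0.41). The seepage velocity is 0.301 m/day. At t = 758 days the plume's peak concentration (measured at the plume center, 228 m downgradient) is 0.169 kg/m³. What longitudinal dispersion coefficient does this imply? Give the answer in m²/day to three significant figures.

0.0294 m²/day

At the plume center C_max = M/(n_e·A·√(4πDt)), so D = M²/(4πt·(n_e·A·C_max)²).
n_e·A·C_max = 0.41 × 20.7 × 0.169 = 1.434 kg/m.
D = 24.0²/(4π × 758 × 1.434²) = 0.0294 m²/day.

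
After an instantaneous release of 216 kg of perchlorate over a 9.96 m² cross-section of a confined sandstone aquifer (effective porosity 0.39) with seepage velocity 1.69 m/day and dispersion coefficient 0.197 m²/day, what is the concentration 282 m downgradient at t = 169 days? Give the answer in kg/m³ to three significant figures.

2.47 kg/m³

For an instantaneous plane source, C(x,t) = M/(n_e·A·√(4πDt)) · exp(−(x−vt)²/(4Dt)), with n_e·A the pore (flow) area.
Plume center vt = 1.69 × 169 = 285.61 m, so the well at 282 m is 3.61 m upgradient of the peak.
√(4πDt) = 20.45 m, giving peak height M/(n_e·A·√(4πDt)) = 216/(0.39 × 9.96 × 20.45) = 2.719 kg/m³.
(x−vt)²/(4Dt) = (-3.61)²/(4 × 0.197 × 169) = 0.09786; exp(−0.09786) = 0.9068.
C = 2.719 × 0.9068 = 2.47 kg/m³.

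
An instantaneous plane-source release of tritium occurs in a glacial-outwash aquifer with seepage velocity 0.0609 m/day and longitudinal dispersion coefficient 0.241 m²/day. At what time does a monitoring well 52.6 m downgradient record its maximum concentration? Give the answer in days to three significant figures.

801 days

For the 1D instantaneous-source solution, setting ∂C/∂t = 0 at fixed x gives v²t² + 2Dt − x² = 0, so t = (√(D² + v²x²) − D)/v².
√(D² + v²x²) = √(0.241² + 0.0609² × 52.6²) = 3.212; v² = 0.00370881.
t = (3.212 − 0.241)/0.00370881 = 801 days (vs. the pure-advection estimate x/v = 864 d).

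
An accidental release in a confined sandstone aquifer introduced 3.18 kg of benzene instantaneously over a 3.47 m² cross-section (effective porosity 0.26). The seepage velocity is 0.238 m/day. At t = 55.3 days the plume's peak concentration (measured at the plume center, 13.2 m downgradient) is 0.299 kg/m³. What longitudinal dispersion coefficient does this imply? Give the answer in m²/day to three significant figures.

At the plume center C_max = M/(n_e·A·√(4πDt)), so D = M²/(4πt·(n_e·A·C_max)²).
n_e·A·C_max = 0.26 × 3.47 × 0.299 = 0.2698 kg/m.
D = 3.18²/(4π × 55.3 × 0.2698²) = 0.200 m²/day.

0.200 m²/day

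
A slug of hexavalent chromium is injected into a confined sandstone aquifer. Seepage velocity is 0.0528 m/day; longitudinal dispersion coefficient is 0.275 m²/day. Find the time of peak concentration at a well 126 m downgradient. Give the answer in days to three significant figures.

2290 days

For the 1D instantaneous-source solution, setting ∂C/∂t = 0 at fixed x gives v²t² + 2Dt − x² = 0, so t = (√(D² + v²x²) − D)/v².
√(D² + v²x²) = √(0.275² + 0.0528² × 126²) = 6.658; v² = 0.00278784.
t = (6.658 − 0.275)/0.00278784 = 2290 days (vs. the pure-advection estimate x/v = 2390 d).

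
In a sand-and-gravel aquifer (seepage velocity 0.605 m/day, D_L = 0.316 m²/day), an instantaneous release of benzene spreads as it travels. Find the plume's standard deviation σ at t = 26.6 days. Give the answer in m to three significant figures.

4.10 m

Dispersive spreading gives a Gaussian with σ² = 2Dt; advection only shifts the center.
σ = √(2 × 0.316 × 26.6) = 4.10 m.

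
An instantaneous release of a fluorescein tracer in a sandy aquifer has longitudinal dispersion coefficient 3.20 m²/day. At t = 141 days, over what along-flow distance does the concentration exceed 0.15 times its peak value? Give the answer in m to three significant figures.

117 m

The plume is Gaussian with σ = √(2Dt) = √(2 × 3.20 × 141) = 30.04 m.
C/C_peak = exp(−Δx²/(2σ²)) = 0.15 ⇒ Δx = σ·√(−2 ln 0.15) = 30.04 × 1.948 = 58.52 m.
Width = 2Δx = 117 m.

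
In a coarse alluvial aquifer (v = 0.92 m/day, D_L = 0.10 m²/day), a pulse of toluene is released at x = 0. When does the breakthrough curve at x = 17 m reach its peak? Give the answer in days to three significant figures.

For the 1D instantaneous-source solution, setting ∂C/∂t = 0 at fixed x gives v²t² + 2Dt − x² = 0, so t = (√(D² + v²x²) − D)/v².
√(D² + v²x²) = √(0.10² + 0.92² × 17²) = 15.64; v² = 0.8464.
t = (15.64 − 0.10)/0.8464 = 18.4 days (vs. the pure-advection estimate x/v = 18.5 d).

18.4 days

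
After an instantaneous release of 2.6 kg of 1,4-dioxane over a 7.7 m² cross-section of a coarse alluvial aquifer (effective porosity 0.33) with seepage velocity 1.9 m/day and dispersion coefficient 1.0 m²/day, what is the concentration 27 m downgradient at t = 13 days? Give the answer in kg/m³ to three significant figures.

0.0723 kg/m³

For an instantaneous plane source, C(x,t) = M/(n_e·A·√(4πDt)) · exp(−(x−vt)²/(4Dt)), with n_e·A the pore (flow) area.
Plume center vt = 1.9 × 13 = 24.7 m, so the well at 27 m is 2.3 m downgradient of the peak.
√(4πDt) = 12.78 m, giving peak height M/(n_e·A·√(4πDt)) = 2.6/(0.33 × 7.7 × 12.78) = 0.08006 kg/m³.
(x−vt)²/(4Dt) = (2.3)²/(4 × 1.0 × 13) = 0.1017; exp(−0.1017) = 0.9033.
C = 0.08006 × 0.9033 = 0.0723 kg/m³.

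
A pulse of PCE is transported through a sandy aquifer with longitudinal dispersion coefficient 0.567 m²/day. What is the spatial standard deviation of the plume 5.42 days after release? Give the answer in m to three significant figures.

2.48 m

Dispersive spreading gives a Gaussian with σ² = 2Dt; advection only shifts the center.
σ = √(2 × 0.567 × 5.42) = 2.48 m.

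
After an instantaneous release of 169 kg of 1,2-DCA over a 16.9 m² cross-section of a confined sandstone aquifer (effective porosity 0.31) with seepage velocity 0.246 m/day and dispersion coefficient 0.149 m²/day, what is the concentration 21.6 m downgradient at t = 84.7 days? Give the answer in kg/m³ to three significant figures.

2.53 kg/m³

For an instantaneous plane source, C(x,t) = M/(n_e·A·√(4πDt)) · exp(−(x−vt)²/(4Dt)), with n_e·A the pore (flow) area.
Plume center vt = 0.246 × 84.7 = 20.8362 m, so the well at 21.6 m is 0.7638 m downgradient of the peak.
√(4πDt) = 12.59 m, giving peak height M/(n_e·A·√(4πDt)) = 169/(0.31 × 16.9 × 12.59) = 2.562 kg/m³.
(x−vt)²/(4Dt) = (0.7638)²/(4 × 0.149 × 84.7) = 0.01156; exp(−0.01156) = 0.9885.
C = 2.562 × 0.9885 = 2.53 kg/m³.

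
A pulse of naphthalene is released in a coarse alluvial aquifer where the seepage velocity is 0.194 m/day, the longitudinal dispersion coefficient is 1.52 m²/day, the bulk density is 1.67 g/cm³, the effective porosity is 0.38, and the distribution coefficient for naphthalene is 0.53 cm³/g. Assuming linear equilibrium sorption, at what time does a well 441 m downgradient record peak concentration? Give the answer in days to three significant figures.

7430 days

Retardation factor R = 1 + ρ_b·K_d/n = 1 + 1.67 × 0.53/0.38 = 3.329.
Sorption retards both mechanisms: v_R = v/R = 0.05828 m/day, D_R = D/R = 0.4566 m²/day.
Peak time from v_R²t² + 2D_R t − x² = 0: t = (√(D_R² + v_R²x²) − D_R)/v_R².
√(D_R² + v_R²x²) = √(0.4566² + 0.05828² × 441²) = 25.71; v_R² = 0.003397.
t = (25.71 − 0.4566)/0.003397 = 7430 days.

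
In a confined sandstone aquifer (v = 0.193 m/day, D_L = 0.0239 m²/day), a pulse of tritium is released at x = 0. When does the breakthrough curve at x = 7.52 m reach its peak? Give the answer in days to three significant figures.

38.3 days

For the 1D instantaneous-source solution, setting ∂C/∂t = 0 at fixed x gives v²t² + 2Dt − x² = 0, so t = (√(D² + v²x²) − D)/v².
√(D² + v²x²) = √(0.0239² + 0.193² × 7.52²) = 1.452; v² = 0.037249.
t = (1.452 − 0.0239)/0.037249 = 38.3 days (vs. the pure-advection estimate x/v = 39.0 d).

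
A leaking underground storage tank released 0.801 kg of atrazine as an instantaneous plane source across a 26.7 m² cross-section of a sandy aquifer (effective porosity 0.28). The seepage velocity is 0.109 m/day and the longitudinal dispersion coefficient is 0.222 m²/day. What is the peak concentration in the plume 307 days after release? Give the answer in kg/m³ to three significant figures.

The peak of an instantaneous 1D plume sits at x = vt; there the Gaussian factor is 1 and C_max = M/(n_e·A·√(4πDt)), where n_e·A is the pore area the mass is dissolved in.
√(4πDt) = √(4π × 0.222 × 307) = 29.27 m, so C_max = 0.801/(0.28 × 26.7 × 29.27) = 0.00366 kg/m³.

0.00366 kg/m³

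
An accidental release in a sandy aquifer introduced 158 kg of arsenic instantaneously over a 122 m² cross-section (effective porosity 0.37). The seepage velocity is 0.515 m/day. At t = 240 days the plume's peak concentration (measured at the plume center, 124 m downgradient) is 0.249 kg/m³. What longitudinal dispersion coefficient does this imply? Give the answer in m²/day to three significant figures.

At the plume center C_max = M/(n_e·A·√(4πDt)), so D = M²/(4πt·(n_e·A·C_max)²).
n_e·A·C_max = 0.37 × 122 × 0.249 = 11.24 kg/m.
D = 158²/(4π × 240 × 11.24²) = 0.0655 m²/day.

0.0655 m²/day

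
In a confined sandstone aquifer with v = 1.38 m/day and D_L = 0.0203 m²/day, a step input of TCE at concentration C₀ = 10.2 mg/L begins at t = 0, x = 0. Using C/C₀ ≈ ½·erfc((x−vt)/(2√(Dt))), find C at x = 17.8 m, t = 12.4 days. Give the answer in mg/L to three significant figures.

For a continuous step input, C/C₀ ≈ ½·erfc((x−vt)/(2√(Dt))).
vt = 1.38 × 12.4 = 17.112 m and 2√(Dt) = 2√(0.0203 × 12.4) = 1.003 m.
Argument (x−vt)/(2√(Dt)) = (17.8 − 17.112)/1.003 = 0.6859; ½·erfc(0.6859) = 0.1660.
C = 10.2 × 0.1660 = 1.69 mg/L.

1.69 mg/L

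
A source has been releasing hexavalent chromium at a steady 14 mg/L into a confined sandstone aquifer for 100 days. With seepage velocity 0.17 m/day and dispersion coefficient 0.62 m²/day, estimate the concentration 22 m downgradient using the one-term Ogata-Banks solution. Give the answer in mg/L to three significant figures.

4.57 mg/L

For a continuous step input, C/C₀ ≈ ½·erfc((x−vt)/(2√(Dt))).
vt = 0.17 × 100 = 17 m and 2√(Dt) = 2√(0.62 × 100) = 15.75 m.
Argument (x−vt)/(2√(Dt)) = (22 − 17)/15.75 = 0.3175; ½·erfc(0.3175) = 0.3267.
C = 14 × 0.3267 = 4.57 mg/L.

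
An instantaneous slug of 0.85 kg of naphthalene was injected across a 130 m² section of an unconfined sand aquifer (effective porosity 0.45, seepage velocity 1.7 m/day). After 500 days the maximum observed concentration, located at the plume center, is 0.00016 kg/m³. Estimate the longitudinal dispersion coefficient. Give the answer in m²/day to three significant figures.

1.31 m²/day

At the plume center C_max = M/(n_e·A·√(4πDt)), so D = M²/(4πt·(n_e·A·C_max)²).
n_e·A·C_max = 0.45 × 130 × 0.00016 = 0.009360 kg/m.
D = 0.85²/(4π × 500 × 0.009360²) = 1.31 m²/day.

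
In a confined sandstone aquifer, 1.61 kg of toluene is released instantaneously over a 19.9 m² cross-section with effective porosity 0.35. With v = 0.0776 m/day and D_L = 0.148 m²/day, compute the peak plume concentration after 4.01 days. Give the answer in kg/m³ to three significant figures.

The peak of an instantaneous 1D plume sits at x = vt; there the Gaussian factor is 1 and C_max = M/(n_e·A·√(4πDt)), where n_e·A is the pore area the mass is dissolved in.
√(4πDt) = √(4π × 0.148 × 4.01) = 2.731 m, so C_max = 1.61/(0.35 × 19.9 × 2.731) = 0.0846 kg/m³.

0.0846 kg/m³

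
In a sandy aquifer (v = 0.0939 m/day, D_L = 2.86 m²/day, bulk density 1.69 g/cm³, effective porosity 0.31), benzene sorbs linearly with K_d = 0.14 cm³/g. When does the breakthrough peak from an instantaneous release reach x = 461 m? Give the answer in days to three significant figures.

Retardation factor R = 1 + ρ_b·K_d/n = 1 + 1.69 × 0.14/0.31 = 1.763.
Sorption retards both mechanisms: v_R = v/R = 0.05326 m/day, D_R = D/R = 1.622 m²/day.
Peak time from v_R²t² + 2D_R t − x² = 0: t = (√(D_R² + v_R²x²) − D_R)/v_R².
√(D_R² + v_R²x²) = √(1.622² + 0.05326² × 461²) = 24.61; v_R² = 0.002837.
t = (24.61 − 1.622)/0.002837 = 8100 days.

8100 days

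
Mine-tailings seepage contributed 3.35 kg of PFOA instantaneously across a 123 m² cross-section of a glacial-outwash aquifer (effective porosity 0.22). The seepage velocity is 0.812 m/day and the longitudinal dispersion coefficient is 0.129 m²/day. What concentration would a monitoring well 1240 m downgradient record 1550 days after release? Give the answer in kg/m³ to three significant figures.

0.00160 kg/m³

For an instantaneous plane source, C(x,t) = M/(n_e·A·√(4πDt)) · exp(−(x−vt)²/(4Dt)), with n_e·A the pore (flow) area.
Plume center vt = 0.812 × 1550 = 1258.6 m, so the well at 1240 m is 18.6 m upgradient of the peak.
√(4πDt) = 50.13 m, giving peak height M/(n_e·A·√(4πDt)) = 3.35/(0.22 × 123 × 50.13) = 0.002470 kg/m³.
(x−vt)²/(4Dt) = (-18.6)²/(4 × 0.129 × 1550) = 0.4326; exp(−0.4326) = 0.6488.
C = 0.002470 × 0.6488 = 0.00160 kg/m³.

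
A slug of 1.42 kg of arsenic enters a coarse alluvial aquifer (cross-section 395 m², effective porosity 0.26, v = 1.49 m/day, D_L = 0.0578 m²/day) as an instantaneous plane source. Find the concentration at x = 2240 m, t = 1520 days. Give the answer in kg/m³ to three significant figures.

7.23e-05 kg/m³

For an instantaneous plane source, C(x,t) = M/(n_e·A·√(4πDt)) · exp(−(x−vt)²/(4Dt)), with n_e·A the pore (flow) area.
Plume center vt = 1.49 × 1520 = 2264.8 m, so the well at 2240 m is 24.8 m upgradient of the peak.
√(4πDt) = 33.23 m, giving peak height M/(n_e·A·√(4πDt)) = 1.42/(0.26 × 395 × 33.23) = 0.0004161 kg/m³.
(x−vt)²/(4Dt) = (-24.8)²/(4 × 0.0578 × 1520) = 1.750; exp(−1.750) = 0.1738.
C = 0.0004161 × 0.1738 = 7.23e-05 kg/m³.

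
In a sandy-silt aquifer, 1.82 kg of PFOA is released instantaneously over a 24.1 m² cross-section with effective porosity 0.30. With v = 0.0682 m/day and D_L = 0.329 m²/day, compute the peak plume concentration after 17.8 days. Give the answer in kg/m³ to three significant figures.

0.0293 kg/m³

The peak of an instantaneous 1D plume sits at x = vt; there the Gaussian factor is 1 and C_max = M/(n_e·A·√(4πDt)), where n_e·A is the pore area the mass is dissolved in.
√(4πDt) = √(4π × 0.329 × 17.8) = 8.579 m, so C_max = 1.82/(0.30 × 24.1 × 8.579) = 0.0293 kg/m³.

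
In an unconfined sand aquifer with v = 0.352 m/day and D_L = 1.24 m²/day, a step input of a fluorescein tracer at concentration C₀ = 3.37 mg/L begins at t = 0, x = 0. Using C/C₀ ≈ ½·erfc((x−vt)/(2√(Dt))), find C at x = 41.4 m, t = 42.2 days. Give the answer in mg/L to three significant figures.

For a continuous step input, C/C₀ ≈ ½·erfc((x−vt)/(2√(Dt))).
vt = 0.352 × 42.2 = 14.8544 m and 2√(Dt) = 2√(1.24 × 42.2) = 14.47 m.
Argument (x−vt)/(2√(Dt)) = (41.4 − 14.8544)/14.47 = 1.835; ½·erfc(1.835) = 0.004728.
C = 3.37 × 0.004728 = 0.0159 mg/L.

0.0159 mg/L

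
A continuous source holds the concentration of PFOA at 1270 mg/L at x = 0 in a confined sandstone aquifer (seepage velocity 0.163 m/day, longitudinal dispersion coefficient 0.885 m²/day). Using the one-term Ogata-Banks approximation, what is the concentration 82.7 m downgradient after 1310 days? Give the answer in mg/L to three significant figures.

For a continuous step input, C/C₀ ≈ ½·erfc((x−vt)/(2√(Dt))).
vt = 0.163 × 1310 = 213.53 m and 2√(Dt) = 2√(0.885 × 1310) = 68.10 m.
Argument (x−vt)/(2√(Dt)) = (82.7 − 213.53)/68.10 = -1.921; ½·erfc(-1.921) = 0.9967.
C = 1270 × 0.9967 = 1270 mg/L.

1270 mg/L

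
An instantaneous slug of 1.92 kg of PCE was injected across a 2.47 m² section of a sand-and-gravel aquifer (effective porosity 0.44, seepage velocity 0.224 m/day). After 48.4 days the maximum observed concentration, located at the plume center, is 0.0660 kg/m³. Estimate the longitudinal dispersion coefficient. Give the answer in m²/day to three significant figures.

At the plume center C_max = M/(n_e·A·√(4πDt)), so D = M²/(4πt·(n_e·A·C_max)²).
n_e·A·C_max = 0.44 × 2.47 × 0.0660 = 0.07173 kg/m.
D = 1.92²/(4π × 48.4 × 0.07173²) = 1.18 m²/day.

1.18 m²/day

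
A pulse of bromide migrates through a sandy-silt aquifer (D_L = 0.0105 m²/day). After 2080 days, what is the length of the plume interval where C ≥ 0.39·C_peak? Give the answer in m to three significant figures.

18.1 m

The plume is Gaussian with σ = √(2Dt) = √(2 × 0.0105 × 2080) = 6.609 m.
C/C_peak = exp(−Δx²/(2σ²)) = 0.39 ⇒ Δx = σ·√(−2 ln 0.39) = 6.609 × 1.372 = 9.068 m.
Width = 2Δx = 18.1 m.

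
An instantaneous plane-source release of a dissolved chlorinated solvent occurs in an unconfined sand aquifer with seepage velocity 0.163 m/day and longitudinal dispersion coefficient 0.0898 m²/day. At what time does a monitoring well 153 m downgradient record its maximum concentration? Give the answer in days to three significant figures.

935 days

For the 1D instantaneous-source solution, setting ∂C/∂t = 0 at fixed x gives v²t² + 2Dt − x² = 0, so t = (√(D² + v²x²) − D)/v².
√(D² + v²x²) = √(0.0898² + 0.163² × 153²) = 24.94; v² = 0.026569.
t = (24.94 − 0.0898)/0.026569 = 935 days (vs. the pure-advection estimate x/v = 939 d).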